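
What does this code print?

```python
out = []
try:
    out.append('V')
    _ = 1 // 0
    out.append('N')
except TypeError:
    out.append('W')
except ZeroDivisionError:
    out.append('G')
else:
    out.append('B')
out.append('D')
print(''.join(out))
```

Execution trace: 'V' (try body) → 'G' (except ZeroDivisionError) → 'D' (after the try/except). Output: VGD

Answer: VGD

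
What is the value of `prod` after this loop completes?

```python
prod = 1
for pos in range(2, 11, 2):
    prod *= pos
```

Product of even numbers 2 to 10
`prod` takes the values: 1 → 2 → 8 → 48 → 384 → 3840

Answer: 3840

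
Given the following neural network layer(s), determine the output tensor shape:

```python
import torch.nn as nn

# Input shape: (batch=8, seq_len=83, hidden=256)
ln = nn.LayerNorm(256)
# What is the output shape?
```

Input: (8, 83, 256) -> Output: (8, 83, 256)

Answer: (8, 83, 256)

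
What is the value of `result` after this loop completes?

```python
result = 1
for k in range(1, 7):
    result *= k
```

6! = 720
`result` takes the values: 1 → 2 → 6 → 24 → 120 → 720

Answer: 720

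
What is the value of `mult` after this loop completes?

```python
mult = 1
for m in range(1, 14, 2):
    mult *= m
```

Product of 1, 3, 5, ... up to 13
`mult` takes the values: 1 → 3 → 15 → 105 → 945 → 10395 → 135135

Answer: 135135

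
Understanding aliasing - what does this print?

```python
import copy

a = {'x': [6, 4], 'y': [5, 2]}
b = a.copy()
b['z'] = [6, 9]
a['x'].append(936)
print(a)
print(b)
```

Key concept: shallow copy of dict with mutable values.
Step by step:
`a = {'x': [6, 4], 'y': [5, 2]}` → a = {'x': [6, 4], 'y': [5, 2]}
`b = a.copy()` → b = {'x': [6, 4], 'y': [5, 2]}
`b['z'] = [6, 9]` → b = {'x': [6, 4], 'y': [5, 2], 'z': [6, 9]}
`a['x'].append(936)` → a = {'x': [6, 4, 936], 'y': [5, 2]}; b = {'x': [6, 4, 936], 'y': [5, 2], 'z': [6, 9]}
`print(a)` → prints {'x': [6, 4, 936], 'y': [5, 2]}
`print(b)` → prints {'x': [6, 4, 936], 'y': [5, 2], 'z': [6, 9]}

Answer:
{'x': [6, 4, 936], 'y': [5, 2]}
{'x': [6, 4, 936], 'y': [5, 2], 'z': [6, 9]}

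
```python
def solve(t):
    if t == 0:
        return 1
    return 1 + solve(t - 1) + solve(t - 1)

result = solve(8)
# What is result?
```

solve(t) = 1 + 2·solve(t-1), solve(0)=1. Closed form: (1+1)·2^8 - 1 = 511.

Answer: 511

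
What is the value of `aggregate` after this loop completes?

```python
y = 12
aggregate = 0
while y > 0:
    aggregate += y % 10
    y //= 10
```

Sum digits of 12
`aggregate` takes the values: 0 → 2 → 3

Answer: 3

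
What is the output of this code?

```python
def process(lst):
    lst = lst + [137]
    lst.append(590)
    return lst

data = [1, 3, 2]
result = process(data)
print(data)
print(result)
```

Key concept: rebinding parameter vs mutation.
Step by step:
`data = [1, 3, 2]` → data = [1, 3, 2]
`result = process(data)` → result = [1, 3, 2, 137, 590]
`print(data)` → prints [1, 3, 2]
`print(result)` → prints [1, 3, 2, 137, 590]

Answer:
[1, 3, 2]
[1, 3, 2, 137, 590]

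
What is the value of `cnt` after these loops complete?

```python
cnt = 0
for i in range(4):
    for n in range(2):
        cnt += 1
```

4 * 2 = 8
`cnt` takes the values: 0 → 1 → 2 → 3 → 4 → 5 → 6 → 7 → 8

Answer: 8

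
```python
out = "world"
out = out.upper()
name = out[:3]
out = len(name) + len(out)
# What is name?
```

Trace:
`out = "world"` → out = 'world'
`out = out.upper()` → out = 'WORLD'
`name = out[:3]` → name = 'WOR'
`out = len(name) + len(out)` → out = 8
So name = 'WOR'

Answer: 'WOR'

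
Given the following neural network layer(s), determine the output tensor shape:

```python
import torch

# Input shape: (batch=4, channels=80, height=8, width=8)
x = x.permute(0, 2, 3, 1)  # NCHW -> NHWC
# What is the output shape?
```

Input: (4, 80, 8, 8) -> Output: (4, 8, 8, 80)

Answer: (4, 8, 8, 80)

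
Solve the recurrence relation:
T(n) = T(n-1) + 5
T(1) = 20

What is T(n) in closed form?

Unrolling: T(n) = T(1) + 5·(n-1) = 20 + 5(n-1) = 5n + 15.

Answer: T(n) = 5n + 15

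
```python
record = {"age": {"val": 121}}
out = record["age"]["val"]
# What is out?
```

Trace:
`record = {"age": {"val": 121}}` → record = {'age': {'val': 121}}
`out = record["age"]["val"]` → out = 121
So out = 121

Answer: 121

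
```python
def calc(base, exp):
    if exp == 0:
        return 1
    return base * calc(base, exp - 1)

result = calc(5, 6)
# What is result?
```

calc(5, 6) = 5 * 5 * 5 * 5 * 5 * 5 = 15625

Answer: 15625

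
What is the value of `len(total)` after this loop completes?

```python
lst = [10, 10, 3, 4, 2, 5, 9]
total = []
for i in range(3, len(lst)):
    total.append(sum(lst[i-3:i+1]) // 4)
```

Number of 4-element averages
`total` takes the values: [] → [6] → [6, 4] → [6, 4, 3] → [6, 4, 3, 5]
So `len(total)` = 4

Answer: 4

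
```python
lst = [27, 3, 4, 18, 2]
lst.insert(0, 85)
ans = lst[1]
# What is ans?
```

Trace:
`lst = [27, 3, 4, 18, 2]` → lst = [27, 3, 4, 18, 2]
`lst.insert(0, 85)` → lst = [85, 27, 3, 4, 18, 2]
`ans = lst[1]` → ans = 27
So ans = 27

Answer: 27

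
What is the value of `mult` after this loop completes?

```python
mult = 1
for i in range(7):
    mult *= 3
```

3^7 = 2187
`mult` takes the values: 1 → 3 → 9 → 27 → 81 → 243 → 729 → 2187

Answer: 2187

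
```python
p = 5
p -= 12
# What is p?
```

Trace:
`p = 5` → p = 5
`p -= 12` → p = -7
So p = -7

Answer: -7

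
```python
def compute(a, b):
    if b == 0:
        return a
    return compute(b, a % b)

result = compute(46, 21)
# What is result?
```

compute(46, 21) -> compute(21, 4) -> compute(4, 1) -> compute(1, 0) -> 1

Answer: 1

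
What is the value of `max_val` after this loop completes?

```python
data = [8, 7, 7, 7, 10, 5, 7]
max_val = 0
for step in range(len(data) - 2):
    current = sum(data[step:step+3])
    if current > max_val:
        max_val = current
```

Max sum of 3-element window in [8, 7, 7, 7, 10, 5, 7]
`max_val` takes the values: 0 → 22 → 24

Answer: 24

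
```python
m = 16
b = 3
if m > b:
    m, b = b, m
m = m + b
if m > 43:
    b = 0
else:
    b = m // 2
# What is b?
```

Trace:
`m = 16` → m = 16
`b = 3` → b = 3
`if m > b: ...` → m > b is True → m = 3; b = 16
`m = m + b` → m = 19
`if m > 43: ...` → m > 43 is False, take else branch → b = 9
So b = 9

Answer: 9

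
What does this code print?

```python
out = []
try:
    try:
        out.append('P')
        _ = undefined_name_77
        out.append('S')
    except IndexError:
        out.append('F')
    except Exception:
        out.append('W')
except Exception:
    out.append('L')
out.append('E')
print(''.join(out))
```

Execution trace: 'P' (inner try body) → 'W' (inner except Exception) → 'E' (after the try/except). Output: PWE

Answer: PWE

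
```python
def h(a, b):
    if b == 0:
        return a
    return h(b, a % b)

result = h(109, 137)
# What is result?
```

h(109, 137) -> h(137, 109) -> h(109, 28) -> h(28, 25) -> h(25, 3) -> h(3, 1) -> h(1, 0) -> 1

Answer: 1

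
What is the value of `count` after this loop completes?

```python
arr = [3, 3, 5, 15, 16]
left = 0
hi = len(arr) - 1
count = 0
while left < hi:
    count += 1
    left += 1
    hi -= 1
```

Iterations until pointers meet (list length 5)
`count` takes the values: 0 → 1 → 2

Answer: 2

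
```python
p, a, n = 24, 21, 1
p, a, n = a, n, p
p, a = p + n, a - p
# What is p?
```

Trace:
`p, a, n = 24, 21, 1` → p = 24; a = 21; n = 1
`p, a, n = a, n, p` → p = 21; a = 1; n = 24
`p, a = p + n, a - p` → p = 45; a = -20
So p = 45

Answer: 45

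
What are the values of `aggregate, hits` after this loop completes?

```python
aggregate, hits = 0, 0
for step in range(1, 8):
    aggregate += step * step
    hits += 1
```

Sum of squares and count
`aggregate, hits` takes the values: (0, 0) → (1, 0) → (1, 1) → (5, 1) → (5, 2) → (14, 2) → (14, 3) → (30, 3) → (30, 4) → (55, 4) → (55, 5) → (91, 5) → (91, 6) → (140, 6) → (140, 7)

Answer: 140, 7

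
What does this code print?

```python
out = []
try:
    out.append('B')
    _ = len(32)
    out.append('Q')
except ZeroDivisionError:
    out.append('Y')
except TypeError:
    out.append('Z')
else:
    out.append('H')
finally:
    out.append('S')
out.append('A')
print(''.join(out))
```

Execution trace: 'B' (try body) → 'Z' (except TypeError) → 'S' (finally) → 'A' (after the try/except). Output: BZSA

Answer: BZSA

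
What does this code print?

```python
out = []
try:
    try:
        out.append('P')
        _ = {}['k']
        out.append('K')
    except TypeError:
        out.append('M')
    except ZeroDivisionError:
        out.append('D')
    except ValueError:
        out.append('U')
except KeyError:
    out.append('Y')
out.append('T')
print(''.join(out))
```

Execution trace: 'P' (try body) → 'Y' (outer except KeyError) → 'T' (after the try/except). Output: PYT

Answer: PYT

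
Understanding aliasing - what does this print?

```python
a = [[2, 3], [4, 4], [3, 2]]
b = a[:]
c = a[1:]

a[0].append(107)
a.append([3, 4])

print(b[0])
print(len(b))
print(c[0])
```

Key concept: slice with nested mutation.
Step by step:
`a = [[2, 3], [4, 4], [3, 2]]` → a = [[2, 3], [4, 4], [3, 2]]
`b = a[:]` → b = [[2, 3], [4, 4], [3, 2]]
`c = a[1:]` → c = [[4, 4], [3, 2]]
`a[0].append(107)` → a = [[2, 3, 107], [4, 4], [3, 2]]; b = [[2, 3, 107], [4, 4], [3, 2]]
`a.append([3, 4])` → a = [[2, 3, 107], [4, 4], [3, 2], [3, 4]]
`print(b[0])` → prints [2, 3, 107]
`print(len(b))` → prints 3
`print(c[0])` → prints [4, 4]

Answer:
[2, 3, 107]
3
[4, 4]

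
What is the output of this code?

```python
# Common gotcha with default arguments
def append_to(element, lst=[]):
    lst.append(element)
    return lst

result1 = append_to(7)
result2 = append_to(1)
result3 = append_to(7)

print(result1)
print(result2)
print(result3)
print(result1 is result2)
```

Key concept: mutable default argument gotcha.
Step by step:
`result1 = append_to(7)` → result1 = [7]
`result2 = append_to(1)` → result1 = [7, 1] (same object as result2); result2 = [7, 1] (same object as result1)
`result3 = append_to(7)` → result1 = [7, 1, 7] (same object as result2, result3); result2 = [7, 1, 7] (same object as result1, result3); result3 = [7, 1, 7] (same object as result1, result2)
`print(result1)` → prints [7, 1, 7]
`print(result2)` → prints [7, 1, 7]
`print(result3)` → prints [7, 1, 7]
`print(result1 is result2)` → prints True

Answer:
[7, 1, 7]
[7, 1, 7]
[7, 1, 7]
True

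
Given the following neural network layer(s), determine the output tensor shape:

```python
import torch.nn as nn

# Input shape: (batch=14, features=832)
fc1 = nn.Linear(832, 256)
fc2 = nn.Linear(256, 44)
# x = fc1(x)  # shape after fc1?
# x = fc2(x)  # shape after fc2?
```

Input: (14, 832) -> after fc1: (14, 256) -> Output: (14, 44)

Answer: (14, 44)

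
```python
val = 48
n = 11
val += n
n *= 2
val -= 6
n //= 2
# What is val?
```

Trace:
`val = 48` → val = 48
`n = 11` → n = 11
`val += n` → val = 59
`n *= 2` → n = 22
`val -= 6` → val = 53
`n //= 2` → n = 11
So val = 53

Answer: 53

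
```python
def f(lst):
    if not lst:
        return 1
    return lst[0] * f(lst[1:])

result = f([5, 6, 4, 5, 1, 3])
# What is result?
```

Product over [5, 6, 4, 5, 1, 3] = 5 * 6 * 4 * 5 * 1 * 3 = 1800

Answer: 1800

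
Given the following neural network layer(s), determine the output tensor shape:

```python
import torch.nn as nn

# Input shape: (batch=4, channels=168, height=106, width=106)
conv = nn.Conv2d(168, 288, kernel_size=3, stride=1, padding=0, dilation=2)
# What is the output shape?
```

Input: (4, 168, 106, 106) -> Output: (4, 288, 102, 102)

Answer: (4, 288, 102, 102)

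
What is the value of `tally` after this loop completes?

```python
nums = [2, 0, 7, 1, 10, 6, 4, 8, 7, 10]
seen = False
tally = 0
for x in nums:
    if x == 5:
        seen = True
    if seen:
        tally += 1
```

Count elements after first 5 in [2, 0, 7, 1, 10, 6, 4, 8, 7, 10]
`tally` takes the values: 0

Answer: 0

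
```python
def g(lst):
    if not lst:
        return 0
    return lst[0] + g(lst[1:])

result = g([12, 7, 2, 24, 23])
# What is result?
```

12 + 7 + 2 + 24 + 23 + 0 = 68

Answer: 68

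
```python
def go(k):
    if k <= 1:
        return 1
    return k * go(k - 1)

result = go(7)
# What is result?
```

go(7) = 7 * 6 * 5 * 4 * 3 * 2 * 1 = 5040

Answer: 5040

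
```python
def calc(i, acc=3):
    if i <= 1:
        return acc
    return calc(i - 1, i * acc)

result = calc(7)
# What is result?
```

Accumulator trace (n, acc): (7, 3) -> (6, 21) -> (5, 126) -> (4, 630) -> (3, 2520) -> (2, 7560) -> (1, 15120) -> return 15120

Answer: 15120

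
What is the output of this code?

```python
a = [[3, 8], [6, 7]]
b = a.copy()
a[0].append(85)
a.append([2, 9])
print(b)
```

Key concept: shallow copy with nested lists.
Step by step:
`a = [[3, 8], [6, 7]]` → a = [[3, 8], [6, 7]]
`b = a.copy()` → b = [[3, 8], [6, 7]]
`a[0].append(85)` → a = [[3, 8, 85], [6, 7]]; b = [[3, 8, 85], [6, 7]]
`a.append([2, 9])` → a = [[3, 8, 85], [6, 7], [2, 9]]
`print(b)` → prints [[3, 8, 85], [6, 7]]

Answer: [[3, 8, 85], [6, 7]]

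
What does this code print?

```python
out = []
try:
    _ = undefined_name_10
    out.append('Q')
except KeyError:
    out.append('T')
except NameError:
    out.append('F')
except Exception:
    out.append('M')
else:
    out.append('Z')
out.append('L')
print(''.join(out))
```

Execution trace: 'F' (except NameError) → 'L' (after the try/except). Output: FL

Answer: FL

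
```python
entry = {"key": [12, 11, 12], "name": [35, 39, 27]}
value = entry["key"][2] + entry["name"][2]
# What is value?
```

Trace:
`entry = {"key": [12, 11, 12], "name": [35, 39, 27]}` → entry = {'key': [12, 11, 12], 'name': [35, 39, 27]}
`value = entry["key"][2] + entry["name"][2]` → value = 39
So value = 39

Answer: 39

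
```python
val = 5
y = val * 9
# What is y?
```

Trace:
`val = 5` → val = 5
`y = val * 9` → y = 45
So y = 45

Answer: 45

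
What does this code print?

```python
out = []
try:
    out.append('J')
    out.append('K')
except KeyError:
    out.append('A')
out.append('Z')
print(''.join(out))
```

Execution trace: 'J' (try body) → 'K' (try body, no exception) → 'Z' (after the try/except). Output: JKZ

Answer: JKZ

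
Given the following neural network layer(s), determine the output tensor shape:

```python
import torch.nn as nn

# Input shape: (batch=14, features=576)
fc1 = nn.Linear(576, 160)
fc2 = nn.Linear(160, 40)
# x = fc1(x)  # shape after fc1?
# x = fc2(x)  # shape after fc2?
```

Input: (14, 576) -> after fc1: (14, 160) -> Output: (14, 40)

Answer: (14, 40)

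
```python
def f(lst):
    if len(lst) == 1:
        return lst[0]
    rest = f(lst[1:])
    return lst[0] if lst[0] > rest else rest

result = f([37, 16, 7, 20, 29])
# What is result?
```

Recursive max over [37, 16, 7, 20, 29] = 37

Answer: 37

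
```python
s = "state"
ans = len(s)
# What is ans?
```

Trace:
`s = "state"` → s = 'state'
`ans = len(s)` → ans = 5
So ans = 5

Answer: 5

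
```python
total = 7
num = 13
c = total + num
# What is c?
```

Trace:
`total = 7` → total = 7
`num = 13` → num = 13
`c = total + num` → c = 20
So c = 20

Answer: 20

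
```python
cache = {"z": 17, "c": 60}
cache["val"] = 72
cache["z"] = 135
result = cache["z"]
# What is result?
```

Trace:
`cache = {"z": 17, "c": 60}` → cache = {'z': 17, 'c': 60}
`cache["val"] = 72` → cache = {'z': 17, 'c': 60, 'val': 72}
`cache["z"] = 135` → cache = {'z': 135, 'c': 60, 'val': 72}
`result = cache["z"]` → result = 135
So result = 135

Answer: 135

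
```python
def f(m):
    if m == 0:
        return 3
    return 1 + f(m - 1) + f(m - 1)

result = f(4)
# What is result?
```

f(m) = 1 + 2·f(m-1), f(0)=3. Closed form: (3+1)·2^4 - 1 = 63.

Answer: 63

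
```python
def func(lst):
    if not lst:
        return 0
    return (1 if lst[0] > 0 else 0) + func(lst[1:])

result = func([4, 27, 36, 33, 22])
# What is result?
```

Count of positive elements in [4, 27, 36, 33, 22] = 5

Answer: 5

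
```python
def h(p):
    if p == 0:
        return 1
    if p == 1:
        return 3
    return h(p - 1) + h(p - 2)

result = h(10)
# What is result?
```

Build up from base cases: h(0)=1, h(1)=3, h(2)=4, h(3)=7, h(4)=11, h(5)=18, h(6)=29, ..., h(10)=199

Answer: 199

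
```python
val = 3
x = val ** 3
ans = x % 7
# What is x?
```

Trace:
`val = 3` → val = 3
`x = val ** 3` → x = 27
`ans = x % 7` → ans = 6
So x = 27

Answer: 27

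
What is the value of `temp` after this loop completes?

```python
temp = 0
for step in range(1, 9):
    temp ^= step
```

XOR of 1 to 8
`temp` takes the values: 0 → 1 → 3 → 0 → 4 → 1 → 7 → 0 → 8

Answer: 8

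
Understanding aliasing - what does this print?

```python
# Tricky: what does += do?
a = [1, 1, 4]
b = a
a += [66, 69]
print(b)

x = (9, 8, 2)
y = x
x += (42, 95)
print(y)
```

Key concept: += behavior differs for mutable vs immutable.
Step by step:
`a = [1, 1, 4]` → a = [1, 1, 4]
`b = a` → b = [1, 1, 4] (same object as a)
`a += [66, 69]` → a = [1, 1, 4, 66, 69] (same object as b); b = [1, 1, 4, 66, 69] (same object as a)
`print(b)` → prints [1, 1, 4, 66, 69]
`x = (9, 8, 2)` → x = (9, 8, 2)
`y = x` → y = (9, 8, 2)
`x += (42, 95)` → x = (9, 8, 2, 42, 95)
`print(y)` → prints (9, 8, 2)

Answer:
[1, 1, 4, 66, 69]
(9, 8, 2)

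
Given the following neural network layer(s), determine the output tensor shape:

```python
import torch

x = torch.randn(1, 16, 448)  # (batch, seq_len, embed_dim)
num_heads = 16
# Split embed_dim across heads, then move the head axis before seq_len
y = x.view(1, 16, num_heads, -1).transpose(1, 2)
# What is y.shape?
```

Input: (1, 16, 448) -> head_dim = 448 // 16 = 28; after view: (1, 16, 16, 28) -> after transpose(1, 2): (1, 16, 16, 28) -> Output: (1, 16, 16, 28)

Answer: (1, 16, 16, 28)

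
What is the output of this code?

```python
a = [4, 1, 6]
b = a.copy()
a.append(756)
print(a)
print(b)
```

Key concept: list.copy() creates independent copy.
Step by step:
`a = [4, 1, 6]` → a = [4, 1, 6]
`b = a.copy()` → b = [4, 1, 6]
`a.append(756)` → a = [4, 1, 6, 756]
`print(a)` → prints [4, 1, 6, 756]
`print(b)` → prints [4, 1, 6]

Answer:
[4, 1, 6, 756]
[4, 1, 6]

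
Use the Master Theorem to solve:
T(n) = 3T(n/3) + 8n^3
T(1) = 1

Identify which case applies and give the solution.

a=3, b=3, f(n)=8n^3. log_3(3) = 1. Since c=3 > 1 and the regularity condition holds (3(n/3)^3 = (3/3^3)n^3 with 3/3^3 < 1), Case 3 applies: T(n) = Θ(f(n)) = O(n^3).

Answer: O(n^3) - Case 3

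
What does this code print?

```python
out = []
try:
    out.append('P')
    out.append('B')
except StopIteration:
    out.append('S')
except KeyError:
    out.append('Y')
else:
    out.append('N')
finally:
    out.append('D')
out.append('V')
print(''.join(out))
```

Execution trace: 'P' (try body) → 'B' (try body, no exception) → 'N' (else) → 'D' (finally) → 'V' (after the try/except). Output: PBNDV

Answer: PBNDV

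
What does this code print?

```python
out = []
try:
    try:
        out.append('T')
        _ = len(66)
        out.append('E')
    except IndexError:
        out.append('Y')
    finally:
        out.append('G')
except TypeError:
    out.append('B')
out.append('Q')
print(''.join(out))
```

Execution trace: 'T' (inner try body) → 'G' (inner finally) → 'B' (outer except TypeError) → 'Q' (after the try/except). Output: TGBQ

Answer: TGBQ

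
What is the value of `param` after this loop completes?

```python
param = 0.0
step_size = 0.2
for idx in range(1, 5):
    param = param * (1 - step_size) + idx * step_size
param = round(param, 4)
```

Moving average with lr=0.2
`param` takes the values: 0.0 → 0.2 → 0.56 → 1.048 → 1.6384

Answer: 1.6384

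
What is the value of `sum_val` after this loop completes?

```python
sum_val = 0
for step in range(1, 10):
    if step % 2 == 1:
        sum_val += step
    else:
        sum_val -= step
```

Add odd, subtract even
`sum_val` takes the values: 0 → 1 → -1 → 2 → -2 → 3 → -3 → 4 → -4 → 5

Answer: 5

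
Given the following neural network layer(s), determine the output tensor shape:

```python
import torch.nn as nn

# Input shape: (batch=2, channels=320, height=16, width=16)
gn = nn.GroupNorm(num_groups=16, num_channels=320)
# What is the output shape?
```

Input: (2, 320, 16, 16) -> Output: (2, 320, 16, 16)

Answer: (2, 320, 16, 16)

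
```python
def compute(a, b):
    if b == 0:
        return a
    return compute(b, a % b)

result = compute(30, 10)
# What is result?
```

compute(30, 10) -> compute(10, 0) -> 10

Answer: 10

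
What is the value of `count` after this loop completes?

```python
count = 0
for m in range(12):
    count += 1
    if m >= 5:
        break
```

Loop breaks when m reaches 5, count is 6
`count` takes the values: 0 → 1 → 2 → 3 → 4 → 5 → 6

Answer: 6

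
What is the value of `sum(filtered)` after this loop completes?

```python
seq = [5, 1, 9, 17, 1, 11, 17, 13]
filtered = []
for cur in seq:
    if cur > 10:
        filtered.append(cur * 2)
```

Sum of doubled values > 10
`filtered` takes the values: [] → [34] → [34, 22] → [34, 22, 34] → [34, 22, 34, 26]
So `sum(filtered)` = 116

Answer: 116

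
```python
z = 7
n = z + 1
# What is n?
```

Trace:
`z = 7` → z = 7
`n = z + 1` → n = 8
So n = 8

Answer: 8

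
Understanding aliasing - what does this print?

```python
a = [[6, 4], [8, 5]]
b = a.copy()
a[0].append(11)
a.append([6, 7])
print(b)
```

Key concept: shallow copy with nested lists.
Step by step:
`a = [[6, 4], [8, 5]]` → a = [[6, 4], [8, 5]]
`b = a.copy()` → b = [[6, 4], [8, 5]]
`a[0].append(11)` → a = [[6, 4, 11], [8, 5]]; b = [[6, 4, 11], [8, 5]]
`a.append([6, 7])` → a = [[6, 4, 11], [8, 5], [6, 7]]
`print(b)` → prints [[6, 4, 11], [8, 5]]

Answer: [[6, 4, 11], [8, 5]]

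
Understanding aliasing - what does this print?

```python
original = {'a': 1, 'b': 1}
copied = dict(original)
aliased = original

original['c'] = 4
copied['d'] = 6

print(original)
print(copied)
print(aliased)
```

Key concept: dict() creates copy, assignment creates alias.
Step by step:
`original = {'a': 1, 'b': 1}` → original = {'a': 1, 'b': 1}
`copied = dict(original)` → copied = {'a': 1, 'b': 1}
`aliased = original` → aliased = {'a': 1, 'b': 1} (same object as original)
`original['c'] = 4` → original = {'a': 1, 'b': 1, 'c': 4} (same object as aliased); aliased = {'a': 1, 'b': 1, 'c': 4} (same object as original)
`copied['d'] = 6` → copied = {'a': 1, 'b': 1, 'd': 6}
`print(original)` → prints {'a': 1, 'b': 1, 'c': 4}
`print(copied)` → prints {'a': 1, 'b': 1, 'd': 6}
`print(aliased)` → prints {'a': 1, 'b': 1, 'c': 4}

Answer:
{'a': 1, 'b': 1, 'c': 4}
{'a': 1, 'b': 1, 'd': 6}
{'a': 1, 'b': 1, 'c': 4}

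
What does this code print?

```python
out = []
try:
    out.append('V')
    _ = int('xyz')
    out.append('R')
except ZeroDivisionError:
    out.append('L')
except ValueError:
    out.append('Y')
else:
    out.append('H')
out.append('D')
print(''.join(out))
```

Execution trace: 'V' (try body) → 'Y' (except ValueError) → 'D' (after the try/except). Output: VYD

Answer: VYD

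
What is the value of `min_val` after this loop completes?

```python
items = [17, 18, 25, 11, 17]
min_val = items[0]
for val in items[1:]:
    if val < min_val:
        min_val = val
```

Minimum of [17, 18, 25, 11, 17]
`min_val` takes the values: 17 → 11

Answer: 11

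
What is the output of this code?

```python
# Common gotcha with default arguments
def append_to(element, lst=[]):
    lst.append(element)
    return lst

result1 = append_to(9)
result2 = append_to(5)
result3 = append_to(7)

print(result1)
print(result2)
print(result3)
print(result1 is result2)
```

Key concept: mutable default argument gotcha.
Step by step:
`result1 = append_to(9)` → result1 = [9]
`result2 = append_to(5)` → result1 = [9, 5] (same object as result2); result2 = [9, 5] (same object as result1)
`result3 = append_to(7)` → result1 = [9, 5, 7] (same object as result2, result3); result2 = [9, 5, 7] (same object as result1, result3); result3 = [9, 5, 7] (same object as result1, result2)
`print(result1)` → prints [9, 5, 7]
`print(result2)` → prints [9, 5, 7]
`print(result3)` → prints [9, 5, 7]
`print(result1 is result2)` → prints True

Answer:
[9, 5, 7]
[9, 5, 7]
[9, 5, 7]
True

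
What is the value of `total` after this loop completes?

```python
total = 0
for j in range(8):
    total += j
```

Sum of 0 to 7 = 28
`total` takes the values: 0 → 1 → 3 → 6 → 10 → 15 → 21 → 28

Answer: 28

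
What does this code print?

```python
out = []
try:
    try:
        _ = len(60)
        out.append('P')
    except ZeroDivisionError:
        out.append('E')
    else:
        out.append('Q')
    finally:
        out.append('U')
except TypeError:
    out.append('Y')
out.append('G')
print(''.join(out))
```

Execution trace: 'U' (finally) → 'Y' (outer except TypeError) → 'G' (after the try/except). Output: UYG

Answer: UYG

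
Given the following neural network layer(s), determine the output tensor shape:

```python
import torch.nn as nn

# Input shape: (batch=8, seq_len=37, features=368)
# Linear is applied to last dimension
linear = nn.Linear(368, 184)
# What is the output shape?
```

Input: (8, 37, 368) -> Output: (8, 37, 184)

Answer: (8, 37, 184)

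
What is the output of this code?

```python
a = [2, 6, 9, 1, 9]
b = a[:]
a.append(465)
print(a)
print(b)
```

Key concept: slice [:] creates copy.
Step by step:
`a = [2, 6, 9, 1, 9]` → a = [2, 6, 9, 1, 9]
`b = a[:]` → b = [2, 6, 9, 1, 9]
`a.append(465)` → a = [2, 6, 9, 1, 9, 465]
`print(a)` → prints [2, 6, 9, 1, 9, 465]
`print(b)` → prints [2, 6, 9, 1, 9]

Answer:
[2, 6, 9, 1, 9, 465]
[2, 6, 9, 1, 9]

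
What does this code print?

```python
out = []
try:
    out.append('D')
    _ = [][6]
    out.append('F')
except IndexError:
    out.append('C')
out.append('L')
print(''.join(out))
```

Execution trace: 'D' (try body) → 'C' (except IndexError) → 'L' (after the try/except). Output: DCL

Answer: DCL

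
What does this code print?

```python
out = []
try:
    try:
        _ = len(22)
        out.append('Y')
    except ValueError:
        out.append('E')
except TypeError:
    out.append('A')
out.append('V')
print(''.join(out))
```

Execution trace: 'A' (outer except TypeError) → 'V' (after the try/except). Output: AV

Answer: AV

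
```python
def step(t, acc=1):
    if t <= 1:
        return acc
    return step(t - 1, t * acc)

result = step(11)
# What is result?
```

Accumulator trace (n, acc): (11, 1) -> (10, 11) -> (9, 110) -> (8, 990) -> (7, 7920) -> (6, 55440) -> (5, 332640) -> (4, 1663200) -> (3, 6652800) -> (2, 19958400) -> (1, 39916800) -> return 39916800

Answer: 39916800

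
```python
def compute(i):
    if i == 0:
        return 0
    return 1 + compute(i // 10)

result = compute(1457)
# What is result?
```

Count of digits of 1457: 4

Answer: 4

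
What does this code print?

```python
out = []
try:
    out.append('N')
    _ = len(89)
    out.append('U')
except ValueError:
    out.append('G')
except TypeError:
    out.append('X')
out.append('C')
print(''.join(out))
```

Execution trace: 'N' (try body) → 'X' (except TypeError) → 'C' (after the try/except). Output: NXC

Answer: NXC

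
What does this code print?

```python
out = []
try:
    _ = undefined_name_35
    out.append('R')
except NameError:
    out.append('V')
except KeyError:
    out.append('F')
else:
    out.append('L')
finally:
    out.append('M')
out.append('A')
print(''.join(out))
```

Execution trace: 'V' (except NameError) → 'M' (finally) → 'A' (after the try/except). Output: VMA

Answer: VMA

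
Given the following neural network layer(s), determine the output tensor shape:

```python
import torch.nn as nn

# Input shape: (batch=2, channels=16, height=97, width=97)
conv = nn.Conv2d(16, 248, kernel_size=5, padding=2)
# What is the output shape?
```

Input: (2, 16, 97, 97) -> Output: (2, 248, 97, 97)

Answer: (2, 248, 97, 97)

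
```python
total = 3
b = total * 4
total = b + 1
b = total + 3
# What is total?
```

Trace:
`total = 3` → total = 3
`b = total * 4` → b = 12
`total = b + 1` → total = 13
`b = total + 3` → b = 16
So total = 13

Answer: 13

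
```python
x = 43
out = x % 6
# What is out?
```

Trace:
`x = 43` → x = 43
`out = x % 6` → out = 1
So out = 1

Answer: 1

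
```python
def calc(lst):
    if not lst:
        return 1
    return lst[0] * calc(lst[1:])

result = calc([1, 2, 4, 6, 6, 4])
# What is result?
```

Product over [1, 2, 4, 6, 6, 4] = 1 * 2 * 4 * 6 * 6 * 4 = 1152

Answer: 1152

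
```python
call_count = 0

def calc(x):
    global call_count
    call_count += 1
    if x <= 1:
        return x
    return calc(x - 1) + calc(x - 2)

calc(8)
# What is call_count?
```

Calls(x) = 1 + Calls(x-1) + Calls(x-2); Calls(0)=Calls(1)=1. For x=8 this gives 67.

Answer: 67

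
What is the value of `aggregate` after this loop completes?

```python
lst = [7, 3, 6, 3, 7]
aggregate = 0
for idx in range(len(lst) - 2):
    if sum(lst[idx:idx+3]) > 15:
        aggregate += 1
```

Count windows with sum > 15
`aggregate` takes the values: 0 → 1 → 2

Answer: 2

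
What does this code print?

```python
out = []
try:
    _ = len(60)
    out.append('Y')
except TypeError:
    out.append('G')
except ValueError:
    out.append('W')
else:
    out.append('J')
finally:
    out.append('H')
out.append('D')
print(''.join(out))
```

Execution trace: 'G' (except TypeError) → 'H' (finally) → 'D' (after the try/except). Output: GHD

Answer: GHD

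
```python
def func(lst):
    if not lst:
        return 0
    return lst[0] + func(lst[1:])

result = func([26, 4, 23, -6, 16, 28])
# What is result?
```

26 + 4 + 23 + (-6) + 16 + 28 + 0 = 91

Answer: 91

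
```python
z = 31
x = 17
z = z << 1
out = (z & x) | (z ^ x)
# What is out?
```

Trace:
`z = 31` → z = 31
`x = 17` → x = 17
`z = z << 1` → z = 62
`out = (z & x) | (z ^ x)` → out = 63
So out = 63

Answer: 63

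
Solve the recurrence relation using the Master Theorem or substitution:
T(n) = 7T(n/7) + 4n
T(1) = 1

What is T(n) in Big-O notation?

By Master Theorem: a=7, b=7, f(n)=4n. Since log_7(7) = 1 and f(n) = Θ(n^1), Case 2 applies. T(n) = O(n log n).

Answer: O(n log n)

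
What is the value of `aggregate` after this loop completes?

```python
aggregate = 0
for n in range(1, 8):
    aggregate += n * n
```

Sum of squares 1² to 7² = 140
`aggregate` takes the values: 0 → 1 → 5 → 14 → 30 → 55 → 91 → 140

Answer: 140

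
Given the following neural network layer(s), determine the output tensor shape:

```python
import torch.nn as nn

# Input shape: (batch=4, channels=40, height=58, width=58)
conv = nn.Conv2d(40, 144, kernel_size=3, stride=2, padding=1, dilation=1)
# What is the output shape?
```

Input: (4, 40, 58, 58) -> Output: (4, 144, 29, 29)

Answer: (4, 144, 29, 29)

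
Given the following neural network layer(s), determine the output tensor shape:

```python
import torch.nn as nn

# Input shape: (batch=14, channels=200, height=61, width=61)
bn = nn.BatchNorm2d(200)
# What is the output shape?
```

Input: (14, 200, 61, 61) -> Output: (14, 200, 61, 61)

Answer: (14, 200, 61, 61)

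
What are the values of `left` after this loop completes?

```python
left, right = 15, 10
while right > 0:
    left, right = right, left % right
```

GCD of 15 and 10
`left` takes the values: 15 → 10 → 5

Answer: 5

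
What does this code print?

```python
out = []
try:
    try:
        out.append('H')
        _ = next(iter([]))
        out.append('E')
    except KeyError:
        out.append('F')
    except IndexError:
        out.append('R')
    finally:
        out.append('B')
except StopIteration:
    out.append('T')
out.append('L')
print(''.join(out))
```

Execution trace: 'H' (try body) → 'B' (finally) → 'T' (outer except StopIteration) → 'L' (after the try/except). Output: HBTL

Answer: HBTL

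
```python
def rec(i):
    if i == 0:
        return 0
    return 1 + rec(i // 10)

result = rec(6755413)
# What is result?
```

Count of digits of 6755413: 7

Answer: 7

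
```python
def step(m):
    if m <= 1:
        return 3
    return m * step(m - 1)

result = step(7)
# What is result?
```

step(7) = 7 * 6 * 5 * 4 * 3 * 2 * 3 = 15120

Answer: 15120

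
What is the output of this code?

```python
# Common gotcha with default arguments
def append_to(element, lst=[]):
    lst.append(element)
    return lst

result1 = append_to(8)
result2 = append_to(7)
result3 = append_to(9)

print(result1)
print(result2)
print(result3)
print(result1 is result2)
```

Key concept: mutable default argument gotcha.
Step by step:
`result1 = append_to(8)` → result1 = [8]
`result2 = append_to(7)` → result1 = [8, 7] (same object as result2); result2 = [8, 7] (same object as result1)
`result3 = append_to(9)` → result1 = [8, 7, 9] (same object as result2, result3); result2 = [8, 7, 9] (same object as result1, result3); result3 = [8, 7, 9] (same object as result1, result2)
`print(result1)` → prints [8, 7, 9]
`print(result2)` → prints [8, 7, 9]
`print(result3)` → prints [8, 7, 9]
`print(result1 is result2)` → prints True

Answer:
[8, 7, 9]
[8, 7, 9]
[8, 7, 9]
True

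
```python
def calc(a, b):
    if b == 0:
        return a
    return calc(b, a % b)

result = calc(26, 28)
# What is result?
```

calc(26, 28) -> calc(28, 26) -> calc(26, 2) -> calc(2, 0) -> 2

Answer: 2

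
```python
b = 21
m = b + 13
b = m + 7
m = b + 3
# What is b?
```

Trace:
`b = 21` → b = 21
`m = b + 13` → m = 34
`b = m + 7` → b = 41
`m = b + 3` → m = 44
So b = 41

Answer: 41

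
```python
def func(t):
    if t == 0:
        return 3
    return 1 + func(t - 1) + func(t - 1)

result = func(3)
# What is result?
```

func(t) = 1 + 2·func(t-1), func(0)=3. Closed form: (3+1)·2^3 - 1 = 31.

Answer: 31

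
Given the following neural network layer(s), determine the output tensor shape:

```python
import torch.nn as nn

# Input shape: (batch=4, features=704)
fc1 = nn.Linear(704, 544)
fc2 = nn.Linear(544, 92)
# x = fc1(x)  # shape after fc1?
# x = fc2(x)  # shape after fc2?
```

Input: (4, 704) -> after fc1: (4, 544) -> Output: (4, 92)

Answer: (4, 92)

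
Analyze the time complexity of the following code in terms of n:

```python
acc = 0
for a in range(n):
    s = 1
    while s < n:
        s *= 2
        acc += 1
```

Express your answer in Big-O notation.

Each loop level contributes: n × log n. Multiplying the contributions gives O(n log n).

Answer: O(n log n)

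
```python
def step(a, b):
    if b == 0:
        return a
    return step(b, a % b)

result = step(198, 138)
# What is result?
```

step(198, 138) -> step(138, 60) -> step(60, 18) -> step(18, 6) -> step(6, 0) -> 6

Answer: 6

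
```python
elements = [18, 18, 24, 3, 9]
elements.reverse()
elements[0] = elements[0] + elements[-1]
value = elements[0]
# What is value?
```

Trace:
`elements = [18, 18, 24, 3, 9]` → elements = [18, 18, 24, 3, 9]
`elements.reverse()` → elements = [9, 3, 24, 18, 18]
`elements[0] = elements[0] + elements[-1]` → elements = [27, 3, 24, 18, 18]
`value = elements[0]` → value = 27
So value = 27

Answer: 27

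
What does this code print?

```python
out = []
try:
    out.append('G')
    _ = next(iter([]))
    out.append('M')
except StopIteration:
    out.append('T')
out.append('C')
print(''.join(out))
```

Execution trace: 'G' (try body) → 'T' (except StopIteration) → 'C' (after the try/except). Output: GTC

Answer: GTC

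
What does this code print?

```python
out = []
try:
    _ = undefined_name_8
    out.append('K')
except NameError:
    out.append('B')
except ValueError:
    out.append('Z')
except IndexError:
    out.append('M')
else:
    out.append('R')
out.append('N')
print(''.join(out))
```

Execution trace: 'B' (except NameError) → 'N' (after the try/except). Output: BN

Answer: BN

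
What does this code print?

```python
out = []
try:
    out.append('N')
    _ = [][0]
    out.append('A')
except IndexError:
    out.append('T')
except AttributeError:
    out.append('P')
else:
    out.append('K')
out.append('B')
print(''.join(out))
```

Execution trace: 'N' (try body) → 'T' (except IndexError) → 'B' (after the try/except). Output: NTB

Answer: NTB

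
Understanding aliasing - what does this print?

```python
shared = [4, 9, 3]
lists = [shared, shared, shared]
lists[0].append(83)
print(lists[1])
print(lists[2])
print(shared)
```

Key concept: list of same reference.
Step by step:
`shared = [4, 9, 3]` → shared = [4, 9, 3]
`lists = [shared, shared, shared]` → lists = [[4, 9, 3], [4, 9, 3], [4, 9, 3]]
`lists[0].append(83)` → shared = [4, 9, 3, 83]; lists = [[4, 9, 3, 83], [4, 9, 3, 83], [4, 9, 3, 83]]
`print(lists[1])` → prints [4, 9, 3, 83]
`print(lists[2])` → prints [4, 9, 3, 83]
`print(shared)` → prints [4, 9, 3, 83]

Answer:
[4, 9, 3, 83]
[4, 9, 3, 83]
[4, 9, 3, 83]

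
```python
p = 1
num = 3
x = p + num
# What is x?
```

Trace:
`p = 1` → p = 1
`num = 3` → num = 3
`x = p + num` → x = 4
So x = 4

Answer: 4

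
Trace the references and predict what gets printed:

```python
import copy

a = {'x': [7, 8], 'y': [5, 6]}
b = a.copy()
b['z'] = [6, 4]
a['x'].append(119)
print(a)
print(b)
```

Key concept: shallow copy of dict with mutable values.
Step by step:
`a = {'x': [7, 8], 'y': [5, 6]}` → a = {'x': [7, 8], 'y': [5, 6]}
`b = a.copy()` → b = {'x': [7, 8], 'y': [5, 6]}
`b['z'] = [6, 4]` → b = {'x': [7, 8], 'y': [5, 6], 'z': [6, 4]}
`a['x'].append(119)` → a = {'x': [7, 8, 119], 'y': [5, 6]}; b = {'x': [7, 8, 119], 'y': [5, 6], 'z': [6, 4]}
`print(a)` → prints {'x': [7, 8, 119], 'y': [5, 6]}
`print(b)` → prints {'x': [7, 8, 119], 'y': [5, 6], 'z': [6, 4]}

Answer:
{'x': [7, 8, 119], 'y': [5, 6]}
{'x': [7, 8, 119], 'y': [5, 6], 'z': [6, 4]}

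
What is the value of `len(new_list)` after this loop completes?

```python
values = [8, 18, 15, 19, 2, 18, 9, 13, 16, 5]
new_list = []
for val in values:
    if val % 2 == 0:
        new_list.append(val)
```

Count even numbers in [8, 18, 15, 19, 2, 18, 9, 13, 16, 5]
`new_list` takes the values: [] → [8] → [8, 18] → [8, 18, 2] → [8, 18, 2, 18] → [8, 18, 2, 18, 16]
So `len(new_list)` = 5

Answer: 5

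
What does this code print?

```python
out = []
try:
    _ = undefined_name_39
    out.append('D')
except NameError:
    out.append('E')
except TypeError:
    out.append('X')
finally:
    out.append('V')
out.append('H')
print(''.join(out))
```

Execution trace: 'E' (except NameError) → 'V' (finally) → 'H' (after the try/except). Output: EVH

Answer: EVH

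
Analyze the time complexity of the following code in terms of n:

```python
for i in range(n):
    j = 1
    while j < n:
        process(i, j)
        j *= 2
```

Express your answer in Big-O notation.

This is Linear outer loop, logarithmic inner loop. Time complexity: O(n log n).

Answer: O(n log n)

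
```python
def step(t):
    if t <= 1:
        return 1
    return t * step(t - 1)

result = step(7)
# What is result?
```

step(7) = 7 * 6 * 5 * 4 * 3 * 2 * 1 = 5040

Answer: 5040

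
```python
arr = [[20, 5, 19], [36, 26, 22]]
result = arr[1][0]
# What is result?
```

Trace:
`arr = [[20, 5, 19], [36, 26, 22]]` → arr = [[20, 5, 19], [36, 26, 22]]
`result = arr[1][0]` → result = 36
So result = 36

Answer: 36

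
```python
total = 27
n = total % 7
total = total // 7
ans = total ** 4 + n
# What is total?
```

Trace:
`total = 27` → total = 27
`n = total % 7` → n = 6
`total = total // 7` → total = 3
`ans = total ** 4 + n` → ans = 87
So total = 3

Answer: 3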